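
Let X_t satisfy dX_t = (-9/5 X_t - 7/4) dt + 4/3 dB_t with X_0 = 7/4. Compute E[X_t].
E[X_t] = -35/36 + 49*exp(-9*t/5)/18

Taking expectations and using E[dB_t] = 0, the mean m(t) = E[X_t] satisfies the ODE m'(t) = a m(t) + b with m(0) = x_0. With a = -9/5, b = -7/4, x_0 = 7/4, the solution is
  m(t) = x_0 * exp(a t) + (b/a) * (exp(a t) - 1)
       = (7/4) * exp((-9/5) t) + ((-7/4)/(-9/5)) * (exp((-9/5) t) - 1)
       = -35/36 + 49*exp(-9*t/5)/18.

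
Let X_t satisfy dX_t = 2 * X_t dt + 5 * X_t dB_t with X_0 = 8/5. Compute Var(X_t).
Var(X_t) = 64*(exp(25*t) - 1)*exp(4*t)/25

For GBM dX = mu X dt + sigma X dB with X_0 = x_0, apply Itô to Y = log X: dY = (mu - sigma^2/2) dt + sigma dB, so Y_t = log(x_0) + (mu - sigma^2/2) t + sigma B_t and hence X_t = x_0 * exp((mu - sigma^2/2) t + sigma B_t).
With mu = 2, sigma = 5, x_0 = 8/5, this gives:
  X_t = 8/5 * exp((-21/2) * t + (5) * B_t).
Since sigma*B_t ~ Normal(0, sigma^2 t), E[exp(sigma*B_t)] = exp(sigma^2 t / 2); so E[X_t] = x_0 * exp((mu - sigma^2/2) t) * exp(sigma^2 t / 2) = x_0 * exp(mu t) = 8*exp(2*t)/5.
Var(X_t) = E[X_t^2] - (E[X_t])^2 = x_0^2 * exp(2 mu t) * (exp(sigma^2 t) - 1) = 64*(exp(25*t) - 1)*exp(4*t)/25.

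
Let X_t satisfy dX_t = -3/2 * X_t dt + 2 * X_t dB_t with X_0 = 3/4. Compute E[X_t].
E[X_t] = 3*exp(-3*t/2)/4

For GBM dX = mu X dt + sigma X dB with X_0 = x_0, apply Itô to Y = log X: dY = (mu - sigma^2/2) dt + sigma dB, so Y_t = log(x_0) + (mu - sigma^2/2) t + sigma B_t and hence X_t = x_0 * exp((mu - sigma^2/2) t + sigma B_t).
With mu = -3/2, sigma = 2, x_0 = 3/4, this gives:
  X_t = 3/4 * exp((-7/2) * t + (2) * B_t).
Since sigma*B_t ~ Normal(0, sigma^2 t), E[exp(sigma*B_t)] = exp(sigma^2 t / 2); so E[X_t] = x_0 * exp((mu - sigma^2/2) t) * exp(sigma^2 t / 2) = x_0 * exp(mu t) = 3*exp(-3*t/2)/4.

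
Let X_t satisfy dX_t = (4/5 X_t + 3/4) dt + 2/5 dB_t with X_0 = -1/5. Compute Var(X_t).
Var(X_t) = exp(8*t/5)/10 - 1/10

The variance V(t) = Var(X_t) satisfies V'(t) = 2 a V(t) + c^2 with V(0) = 0 (drift coefficient is linear in X, diffusion is constant). With a = 4/5, c = 2/5, the solution is
  V(t) = (c^2 / (2 a)) * (exp(2 a t) - 1)
       = ((2/5)^2 / (2*(4/5))) * (exp((8/5) t) - 1)
       = exp(8*t/5)/10 - 1/10.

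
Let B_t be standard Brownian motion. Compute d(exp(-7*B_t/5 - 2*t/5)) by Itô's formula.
d(exp(-7*B_t/5 - 2*t/5)) = (29*exp(-7*B_t/5 - 2*t/5)/50) dt + (-7*exp(-7*B_t/5 - 2*t/5)/5) dB_t

Itô's formula for f(t, x): d f(t, B_t) = (f_t + (1/2) f_xx) dt + f_x dB_t. Compute partials of f(t, x) = exp(-2*t/5 - 7*x/5):
  f_t(t,x)  = -2*exp(-2*t/5 - 7*x/5)/5
  f_x(t,x)  = -7*exp(-2*t/5 - 7*x/5)/5
  f_xx(t,x) = 49*exp(-2*t/5 - 7*x/5)/25
Assemble drift = f_t + (1/2) f_xx = 29*exp(-2*t/5 - 7*x/5)/50 and diffusion = f_x = -7*exp(-2*t/5 - 7*x/5)/5. Substituting x = B_t:
  d(exp(-7*B_t/5 - 2*t/5)) = (29*exp(-7*B_t/5 - 2*t/5)/50) dt + (-7*exp(-7*B_t/5 - 2*t/5)/5) dB_t.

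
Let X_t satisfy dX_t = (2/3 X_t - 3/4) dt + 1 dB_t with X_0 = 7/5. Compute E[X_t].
E[X_t] = 11*exp(2*t/3)/40 + 9/8

Taking expectations and using E[dB_t] = 0, the mean m(t) = E[X_t] satisfies the ODE m'(t) = a m(t) + b with m(0) = x_0. With a = 2/3, b = -3/4, x_0 = 7/5, the solution is
  m(t) = x_0 * exp(a t) + (b/a) * (exp(a t) - 1)
       = (7/5) * exp((2/3) t) + ((-3/4)/(2/3)) * (exp((2/3) t) - 1)
       = 11*exp(2*t/3)/40 + 9/8.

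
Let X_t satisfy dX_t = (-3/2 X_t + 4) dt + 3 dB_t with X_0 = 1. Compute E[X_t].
E[X_t] = 8/3 - 5*exp(-3*t/2)/3

Taking expectations and using E[dB_t] = 0, the mean m(t) = E[X_t] satisfies the ODE m'(t) = a m(t) + b with m(0) = x_0. With a = -3/2, b = 4, x_0 = 1, the solution is
  m(t) = x_0 * exp(a t) + (b/a) * (exp(a t) - 1)
       = 1 * exp((-3/2) t) + (4/(-3/2)) * (exp((-3/2) t) - 1)
       = 8/3 - 5*exp(-3*t/2)/3.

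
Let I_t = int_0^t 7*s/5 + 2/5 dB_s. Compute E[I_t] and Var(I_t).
E[I_t] = 0; Var(I_t) = t*(49*t^2 + 42*t + 12)/75

The Itô integral of a deterministic integrand f(s) has mean 0 because each increment f(s) * (B_{s+ds} - B_s) has mean 0. By the Itô isometry:
  Var( int_0^t f(s) dB_s ) = E[ (int_0^t f(s) dB_s)^2 ] = int_0^t f(s)^2 ds.
Here f(s) = 7*s/5 + 2/5, so f(s)^2 = (7*s + 2)^2/25. Integrate:
  int_0^t ((7*s + 2)^2/25) ds = t*(49*t^2 + 42*t + 12)/75.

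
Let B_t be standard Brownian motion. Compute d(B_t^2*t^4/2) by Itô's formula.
d(B_t^2*t^4/2) = (t^3*(4*B_t^2 + t)/2) dt + (B_t*t^4) dB_t

Itô's formula for f(t, x): d f(t, B_t) = (f_t + (1/2) f_xx) dt + f_x dB_t. Compute partials of f(t, x) = t^4*x^2/2:
  f_t(t,x)  = 2*t^3*x^2
  f_x(t,x)  = t^4*x
  f_xx(t,x) = t^4
Assemble drift = f_t + (1/2) f_xx = t^3*(t + 4*x^2)/2 and diffusion = f_x = t^4*x. Substituting x = B_t:
  d(B_t^2*t^4/2) = (t^3*(4*B_t^2 + t)/2) dt + (B_t*t^4) dB_t.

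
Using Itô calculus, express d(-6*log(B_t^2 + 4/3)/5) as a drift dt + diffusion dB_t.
d(-6*log(B_t^2 + 4/3)/5) = (18*(3*B_t^2 - 4)/(5*(3*B_t^2 + 4)^2)) dt + (-36*B_t/(15*B_t^2 + 20)) dB_t

Itô's formula for f(B_t) gives d f(B_t) = f'(B_t) dB_t + (1/2) f''(B_t) dt. Compute derivatives of f(x) = -6*log(x^2 + 4/3)/5:
  f'(x)  = -36*x/(15*x^2 + 20)
  f''(x) = 36*(3*x^2 - 4)/(5*(3*x^2 + 4)^2)
Substitute x = B_t and multiply the f'' term by 1/2:
  drift     = (1/2) * (36*(3*x^2 - 4)/(5*(3*x^2 + 4)^2)) evaluated at B_t = 18*(3*B_t^2 - 4)/(5*(3*B_t^2 + 4)^2)
  diffusion = (-36*x/(15*x^2 + 20)) evaluated at B_t = -36*B_t/(15*B_t^2 + 20)
Therefore d(-6*log(B_t^2 + 4/3)/5) = (18*(3*B_t^2 - 4)/(5*(3*B_t^2 + 4)^2)) dt + (-36*B_t/(15*B_t^2 + 20)) dB_t.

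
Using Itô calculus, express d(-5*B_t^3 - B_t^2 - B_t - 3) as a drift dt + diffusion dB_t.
d(-5*B_t^3 - B_t^2 - B_t - 3) = (-15*B_t - 1) dt + (-15*B_t^2 - 2*B_t - 1) dB_t

Itô's formula for f(B_t) gives d f(B_t) = f'(B_t) dB_t + (1/2) f''(B_t) dt. Compute derivatives of f(x) = -5*x^3 - x^2 - x - 3:
  f'(x)  = -15*x^2 - 2*x - 1
  f''(x) = -30*x - 2
Substitute x = B_t and multiply the f'' term by 1/2:
  drift     = (1/2) * (-30*x - 2) evaluated at B_t = -15*B_t - 1
  diffusion = (-15*x^2 - 2*x - 1) evaluated at B_t = -15*B_t^2 - 2*B_t - 1
Therefore d(-5*B_t^3 - B_t^2 - B_t - 3) = (-15*B_t - 1) dt + (-15*B_t^2 - 2*B_t - 1) dB_t.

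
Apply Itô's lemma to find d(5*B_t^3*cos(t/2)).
d(5*B_t^3*cos(t/2)) = (5*B_t*(-B_t^2*sin(t/2) + 6*cos(t/2))/2) dt + (15*B_t^2*cos(t/2)) dB_t

Itô's formula for f(t, x): d f(t, B_t) = (f_t + (1/2) f_xx) dt + f_x dB_t. Compute partials of f(t, x) = 5*x^3*cos(t/2):
  f_t(t,x)  = -5*x^3*sin(t/2)/2
  f_x(t,x)  = 15*x^2*cos(t/2)
  f_xx(t,x) = 30*x*cos(t/2)
Assemble drift = f_t + (1/2) f_xx = 5*x*(-x^2*sin(t/2) + 6*cos(t/2))/2 and diffusion = f_x = 15*x^2*cos(t/2). Substituting x = B_t:
  d(5*B_t^3*cos(t/2)) = (5*B_t*(-B_t^2*sin(t/2) + 6*cos(t/2))/2) dt + (15*B_t^2*cos(t/2)) dB_t.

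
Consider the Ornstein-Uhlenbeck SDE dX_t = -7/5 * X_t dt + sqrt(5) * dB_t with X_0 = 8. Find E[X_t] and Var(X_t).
E[X_t] = 8*exp(-7*t/5); Var(X_t) = 25/14 - 25*exp(-14*t/5)/14

The OU SDE dX = -theta X dt + sigma dB admits the integrating factor exp(theta t): d(exp(theta t) X_t) = sigma exp(theta t) dB_t. Integrating from 0 to t:
  X_t = x_0 * exp(-theta t) + sigma * int_0^t exp(-theta (t-s)) dB_s.
The Itô integral has mean 0 and (by the Itô isometry) variance sigma^2 * int_0^t exp(-2 theta (t - s)) ds = sigma^2 * (1 - exp(-2 theta t)) / (2 theta).
With theta = 7/5, sigma = sqrt(5), x_0 = 8:
  E[X_t] = 8 * exp(-7/5 t) = 8*exp(-7*t/5)
  Var(X_t) = (sqrt(5))^2 * (1 - exp(-2*7/5 t)) / (2 * 7/5) = 25/14 - 25*exp(-14*t/5)/14.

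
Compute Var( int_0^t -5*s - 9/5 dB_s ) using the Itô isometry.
Var = t*(625*t^2 + 675*t + 243)/75

The Itô integral of a deterministic integrand f(s) has mean 0 because each increment f(s) * (B_{s+ds} - B_s) has mean 0. By the Itô isometry:
  Var( int_0^t f(s) dB_s ) = E[ (int_0^t f(s) dB_s)^2 ] = int_0^t f(s)^2 ds.
Here f(s) = -5*s - 9/5, so f(s)^2 = (25*s + 9)^2/25. Integrate:
  int_0^t ((25*s + 9)^2/25) ds = t*(625*t^2 + 675*t + 243)/75.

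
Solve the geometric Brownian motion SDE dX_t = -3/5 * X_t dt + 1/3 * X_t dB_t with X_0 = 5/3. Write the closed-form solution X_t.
X_t = 5/3 * exp((-59/90) * t + (1/3) * B_t)

For GBM dX = mu X dt + sigma X dB with X_0 = x_0, apply Itô to Y = log X: dY = (mu - sigma^2/2) dt + sigma dB, so Y_t = log(x_0) + (mu - sigma^2/2) t + sigma B_t and hence X_t = x_0 * exp((mu - sigma^2/2) t + sigma B_t).
With mu = -3/5, sigma = 1/3, x_0 = 5/3, this gives:
  X_t = 5/3 * exp((-59/90) * t + (1/3) * B_t).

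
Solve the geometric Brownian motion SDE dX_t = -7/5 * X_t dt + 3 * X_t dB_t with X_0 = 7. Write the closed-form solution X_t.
X_t = 7 * exp((-59/10) * t + (3) * B_t)

For GBM dX = mu X dt + sigma X dB with X_0 = x_0, apply Itô to Y = log X: dY = (mu - sigma^2/2) dt + sigma dB, so Y_t = log(x_0) + (mu - sigma^2/2) t + sigma B_t and hence X_t = x_0 * exp((mu - sigma^2/2) t + sigma B_t).
With mu = -7/5, sigma = 3, x_0 = 7, this gives:
  X_t = 7 * exp((-59/10) * t + (3) * B_t).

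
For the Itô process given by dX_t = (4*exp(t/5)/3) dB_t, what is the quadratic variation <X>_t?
<X>_t = 40*exp(2*t/5)/9 - 40/9

For an Itô process dX_t = a(t) dt + b(t) dB_t, the quadratic variation is <X>_t = int_0^t b(s)^2 ds (the drift term does not contribute). Here b(s) = 4*exp(s/5)/3, so
  b(s)^2 = 16*exp(2*s/5)/9.
Integrating from 0 to t:
  <X>_t = int_0^t (16*exp(2*s/5)/9) ds = 40*exp(2*t/5)/9 - 40/9.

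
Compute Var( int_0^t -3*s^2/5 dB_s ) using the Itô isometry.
Var = 9*t^5/125

The Itô integral of a deterministic integrand f(s) has mean 0 because each increment f(s) * (B_{s+ds} - B_s) has mean 0. By the Itô isometry:
  Var( int_0^t f(s) dB_s ) = E[ (int_0^t f(s) dB_s)^2 ] = int_0^t f(s)^2 ds.
Here f(s) = -3*s^2/5, so f(s)^2 = 9*s^4/25. Integrate:
  int_0^t (9*s^4/25) ds = 9*t^5/125.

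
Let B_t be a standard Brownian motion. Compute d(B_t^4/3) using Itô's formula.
d(B_t^4/3) = (2*B_t^2) dt + (4*B_t^3/3) dB_t

Itô's formula for f(B_t) gives d f(B_t) = f'(B_t) dB_t + (1/2) f''(B_t) dt. Compute derivatives of f(x) = x^4/3:
  f'(x)  = 4*x^3/3
  f''(x) = 4*x^2
Substitute x = B_t and multiply the f'' term by 1/2:
  drift     = (1/2) * (4*x^2) evaluated at B_t = 2*B_t^2
  diffusion = (4*x^3/3) evaluated at B_t = 4*B_t^3/3
Therefore d(B_t^4/3) = (2*B_t^2) dt + (4*B_t^3/3) dB_t.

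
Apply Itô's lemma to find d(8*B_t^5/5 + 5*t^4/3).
d(8*B_t^5/5 + 5*t^4/3) = (16*B_t^3 + 20*t^3/3) dt + (8*B_t^4) dB_t

Itô's formula for f(t, x): d f(t, B_t) = (f_t + (1/2) f_xx) dt + f_x dB_t. Compute partials of f(t, x) = 5*t^4/3 + 8*x^5/5:
  f_t(t,x)  = 20*t^3/3
  f_x(t,x)  = 8*x^4
  f_xx(t,x) = 32*x^3
Assemble drift = f_t + (1/2) f_xx = 20*t^3/3 + 16*x^3 and diffusion = f_x = 8*x^4. Substituting x = B_t:
  d(8*B_t^5/5 + 5*t^4/3) = (16*B_t^3 + 20*t^3/3) dt + (8*B_t^4) dB_t.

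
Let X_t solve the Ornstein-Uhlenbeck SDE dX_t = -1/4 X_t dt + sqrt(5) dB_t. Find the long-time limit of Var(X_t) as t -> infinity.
lim Var(X_t) = 10

The OU SDE dX = -theta X dt + sigma dB admits the integrating factor exp(theta t): d(exp(theta t) X_t) = sigma exp(theta t) dB_t. Integrating from 0 to t gives X_t = x_0 * exp(-theta t) + sigma * int_0^t exp(-theta (t-s)) dB_s for any initial x_0. The Itô integral has variance (by the Itô isometry) sigma^2 * int_0^t exp(-2 theta (t - s)) ds = sigma^2 * (1 - exp(-2 theta t)) / (2 theta), independent of x_0.
With theta = 1/4, sigma = sqrt(5):
  Var(X_t) = (sqrt(5))^2 * (1 - exp(-2*1/4 t)) / (2 * 1/4) = 10 - 10*exp(-t/2).
As t -> infinity, exp(-2*1/4 t) -> 0, so the stationary variance is sigma^2 / (2 theta) = 10.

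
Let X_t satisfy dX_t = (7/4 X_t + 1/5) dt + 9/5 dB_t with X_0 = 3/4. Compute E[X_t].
E[X_t] = 121*exp(7*t/4)/140 - 4/35

Taking expectations and using E[dB_t] = 0, the mean m(t) = E[X_t] satisfies the ODE m'(t) = a m(t) + b with m(0) = x_0. With a = 7/4, b = 1/5, x_0 = 3/4, the solution is
  m(t) = x_0 * exp(a t) + (b/a) * (exp(a t) - 1)
       = (3/4) * exp((7/4) t) + ((1/5)/(7/4)) * (exp((7/4) t) - 1)
       = 121*exp(7*t/4)/140 - 4/35.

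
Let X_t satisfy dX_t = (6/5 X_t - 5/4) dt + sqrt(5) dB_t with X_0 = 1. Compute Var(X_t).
Var(X_t) = 25*exp(12*t/5)/12 - 25/12

The variance V(t) = Var(X_t) satisfies V'(t) = 2 a V(t) + c^2 with V(0) = 0 (drift coefficient is linear in X, diffusion is constant). With a = 6/5, c = sqrt(5), the solution is
  V(t) = (c^2 / (2 a)) * (exp(2 a t) - 1)
       = (sqrt(5)^2 / (2*(6/5))) * (exp((12/5) t) - 1)
       = 25*exp(12*t/5)/12 - 25/12.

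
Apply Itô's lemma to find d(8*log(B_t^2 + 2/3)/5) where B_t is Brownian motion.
d(8*log(B_t^2 + 2/3)/5) = (24*(2 - 3*B_t^2)/(5*(3*B_t^2 + 2)^2)) dt + (48*B_t/(5*(3*B_t^2 + 2))) dB_t

Itô's formula for f(B_t) gives d f(B_t) = f'(B_t) dB_t + (1/2) f''(B_t) dt. Compute derivatives of f(x) = 8*log(x^2 + 2/3)/5:
  f'(x)  = 48*x/(5*(3*x^2 + 2))
  f''(x) = 48*(2 - 3*x^2)/(5*(3*x^2 + 2)^2)
Substitute x = B_t and multiply the f'' term by 1/2:
  drift     = (1/2) * (48*(2 - 3*x^2)/(5*(3*x^2 + 2)^2)) evaluated at B_t = 24*(2 - 3*B_t^2)/(5*(3*B_t^2 + 2)^2)
  diffusion = (48*x/(5*(3*x^2 + 2))) evaluated at B_t = 48*B_t/(5*(3*B_t^2 + 2))
Therefore d(8*log(B_t^2 + 2/3)/5) = (24*(2 - 3*B_t^2)/(5*(3*B_t^2 + 2)^2)) dt + (48*B_t/(5*(3*B_t^2 + 2))) dB_t.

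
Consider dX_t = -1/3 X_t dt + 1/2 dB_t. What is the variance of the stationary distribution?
lim Var(X_t) = 3/8

The OU SDE dX = -theta X dt + sigma dB admits the integrating factor exp(theta t): d(exp(theta t) X_t) = sigma exp(theta t) dB_t. Integrating from 0 to t gives X_t = x_0 * exp(-theta t) + sigma * int_0^t exp(-theta (t-s)) dB_s for any initial x_0. The Itô integral has variance (by the Itô isometry) sigma^2 * int_0^t exp(-2 theta (t - s)) ds = sigma^2 * (1 - exp(-2 theta t)) / (2 theta), independent of x_0.
With theta = 1/3, sigma = 1/2:
  Var(X_t) = (1/2)^2 * (1 - exp(-2*1/3 t)) / (2 * 1/3) = 3/8 - 3*exp(-2*t/3)/8.
As t -> infinity, exp(-2*1/3 t) -> 0, so the stationary variance is sigma^2 / (2 theta) = 3/8.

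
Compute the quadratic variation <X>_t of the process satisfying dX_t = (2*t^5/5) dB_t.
<X>_t = 4*t^11/275

For an Itô process dX_t = a(t) dt + b(t) dB_t, the quadratic variation is <X>_t = int_0^t b(s)^2 ds (the drift term does not contribute). Here b(s) = 2*s^5/5, so
  b(s)^2 = 4*s^10/25.
Integrating from 0 to t:
  <X>_t = int_0^t (4*s^10/25) ds = 4*t^11/275.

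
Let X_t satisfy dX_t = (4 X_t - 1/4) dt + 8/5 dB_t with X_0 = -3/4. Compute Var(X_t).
Var(X_t) = 8*exp(8*t)/25 - 8/25

The variance V(t) = Var(X_t) satisfies V'(t) = 2 a V(t) + c^2 with V(0) = 0 (drift coefficient is linear in X, diffusion is constant). With a = 4, c = 8/5, the solution is
  V(t) = (c^2 / (2 a)) * (exp(2 a t) - 1)
       = ((8/5)^2 / (2*4)) * (exp(8 t) - 1)
       = 8*exp(8*t)/25 - 8/25.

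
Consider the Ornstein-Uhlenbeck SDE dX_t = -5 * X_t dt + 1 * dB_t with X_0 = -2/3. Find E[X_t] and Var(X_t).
E[X_t] = -2*exp(-5*t)/3; Var(X_t) = 1/10 - exp(-10*t)/10

The OU SDE dX = -theta X dt + sigma dB admits the integrating factor exp(theta t): d(exp(theta t) X_t) = sigma exp(theta t) dB_t. Integrating from 0 to t:
  X_t = x_0 * exp(-theta t) + sigma * int_0^t exp(-theta (t-s)) dB_s.
The Itô integral has mean 0 and (by the Itô isometry) variance sigma^2 * int_0^t exp(-2 theta (t - s)) ds = sigma^2 * (1 - exp(-2 theta t)) / (2 theta).
With theta = 5, sigma = 1, x_0 = -2/3:
  E[X_t] = -2/3 * exp(-5 t) = -2*exp(-5*t)/3
  Var(X_t) = (1)^2 * (1 - exp(-2*5 t)) / (2 * 5) = 1/10 - exp(-10*t)/10.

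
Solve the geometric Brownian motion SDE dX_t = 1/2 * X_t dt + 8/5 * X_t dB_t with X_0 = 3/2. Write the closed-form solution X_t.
X_t = 3/2 * exp((-39/50) * t + (8/5) * B_t)

For GBM dX = mu X dt + sigma X dB with X_0 = x_0, apply Itô to Y = log X: dY = (mu - sigma^2/2) dt + sigma dB, so Y_t = log(x_0) + (mu - sigma^2/2) t + sigma B_t and hence X_t = x_0 * exp((mu - sigma^2/2) t + sigma B_t).
With mu = 1/2, sigma = 8/5, x_0 = 3/2, this gives:
  X_t = 3/2 * exp((-39/50) * t + (8/5) * B_t).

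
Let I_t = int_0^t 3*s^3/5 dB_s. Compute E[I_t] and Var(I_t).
E[I_t] = 0; Var(I_t) = 9*t^7/175

The Itô integral of a deterministic integrand f(s) has mean 0 because each increment f(s) * (B_{s+ds} - B_s) has mean 0. By the Itô isometry:
  Var( int_0^t f(s) dB_s ) = E[ (int_0^t f(s) dB_s)^2 ] = int_0^t f(s)^2 ds.
Here f(s) = 3*s^3/5, so f(s)^2 = 9*s^6/25. Integrate:
  int_0^t (9*s^6/25) ds = 9*t^7/175.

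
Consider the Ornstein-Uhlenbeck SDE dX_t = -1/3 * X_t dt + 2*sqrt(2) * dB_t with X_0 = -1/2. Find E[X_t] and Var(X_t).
E[X_t] = -exp(-t/3)/2; Var(X_t) = 12 - 12*exp(-2*t/3)

The OU SDE dX = -theta X dt + sigma dB admits the integrating factor exp(theta t): d(exp(theta t) X_t) = sigma exp(theta t) dB_t. Integrating from 0 to t:
  X_t = x_0 * exp(-theta t) + sigma * int_0^t exp(-theta (t-s)) dB_s.
The Itô integral has mean 0 and (by the Itô isometry) variance sigma^2 * int_0^t exp(-2 theta (t - s)) ds = sigma^2 * (1 - exp(-2 theta t)) / (2 theta).
With theta = 1/3, sigma = 2*sqrt(2), x_0 = -1/2:
  E[X_t] = -1/2 * exp(-1/3 t) = -exp(-t/3)/2
  Var(X_t) = (2*sqrt(2))^2 * (1 - exp(-2*1/3 t)) / (2 * 1/3) = 12 - 12*exp(-2*t/3).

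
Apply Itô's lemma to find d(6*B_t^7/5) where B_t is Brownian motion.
d(6*B_t^7/5) = (126*B_t^5/5) dt + (42*B_t^6/5) dB_t

Itô's formula for f(B_t) gives d f(B_t) = f'(B_t) dB_t + (1/2) f''(B_t) dt. Compute derivatives of f(x) = 6*x^7/5:
  f'(x)  = 42*x^6/5
  f''(x) = 252*x^5/5
Substitute x = B_t and multiply the f'' term by 1/2:
  drift     = (1/2) * (252*x^5/5) evaluated at B_t = 126*B_t^5/5
  diffusion = (42*x^6/5) evaluated at B_t = 42*B_t^6/5
Therefore d(6*B_t^7/5) = (126*B_t^5/5) dt + (42*B_t^6/5) dB_t.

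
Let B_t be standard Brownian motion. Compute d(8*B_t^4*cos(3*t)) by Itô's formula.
d(8*B_t^4*cos(3*t)) = (24*B_t^2*(-B_t^2*sin(3*t) + 2*cos(3*t))) dt + (32*B_t^3*cos(3*t)) dB_t

Itô's formula for f(t, x): d f(t, B_t) = (f_t + (1/2) f_xx) dt + f_x dB_t. Compute partials of f(t, x) = 8*x^4*cos(3*t):
  f_t(t,x)  = -24*x^4*sin(3*t)
  f_x(t,x)  = 32*x^3*cos(3*t)
  f_xx(t,x) = 96*x^2*cos(3*t)
Assemble drift = f_t + (1/2) f_xx = 24*x^2*(-x^2*sin(3*t) + 2*cos(3*t)) and diffusion = f_x = 32*x^3*cos(3*t). Substituting x = B_t:
  d(8*B_t^4*cos(3*t)) = (24*B_t^2*(-B_t^2*sin(3*t) + 2*cos(3*t))) dt + (32*B_t^3*cos(3*t)) dB_t.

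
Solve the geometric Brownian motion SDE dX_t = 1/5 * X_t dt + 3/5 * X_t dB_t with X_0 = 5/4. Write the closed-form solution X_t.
X_t = 5/4 * exp((1/50) * t + (3/5) * B_t)

For GBM dX = mu X dt + sigma X dB with X_0 = x_0, apply Itô to Y = log X: dY = (mu - sigma^2/2) dt + sigma dB, so Y_t = log(x_0) + (mu - sigma^2/2) t + sigma B_t and hence X_t = x_0 * exp((mu - sigma^2/2) t + sigma B_t).
With mu = 1/5, sigma = 3/5, x_0 = 5/4, this gives:
  X_t = 5/4 * exp((1/50) * t + (3/5) * B_t).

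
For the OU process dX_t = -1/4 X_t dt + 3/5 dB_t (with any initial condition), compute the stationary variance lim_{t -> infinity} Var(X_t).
lim Var(X_t) = 18/25

The OU SDE dX = -theta X dt + sigma dB admits the integrating factor exp(theta t): d(exp(theta t) X_t) = sigma exp(theta t) dB_t. Integrating from 0 to t gives X_t = x_0 * exp(-theta t) + sigma * int_0^t exp(-theta (t-s)) dB_s for any initial x_0. The Itô integral has variance (by the Itô isometry) sigma^2 * int_0^t exp(-2 theta (t - s)) ds = sigma^2 * (1 - exp(-2 theta t)) / (2 theta), independent of x_0.
With theta = 1/4, sigma = 3/5:
  Var(X_t) = (3/5)^2 * (1 - exp(-2*1/4 t)) / (2 * 1/4) = 18/25 - 18*exp(-t/2)/25.
As t -> infinity, exp(-2*1/4 t) -> 0, so the stationary variance is sigma^2 / (2 theta) = 18/25.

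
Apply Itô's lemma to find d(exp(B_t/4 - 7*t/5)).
d(exp(B_t/4 - 7*t/5)) = (-219*exp(B_t/4 - 7*t/5)/160) dt + (exp(B_t/4 - 7*t/5)/4) dB_t

Itô's formula for f(t, x): d f(t, B_t) = (f_t + (1/2) f_xx) dt + f_x dB_t. Compute partials of f(t, x) = exp(-7*t/5 + x/4):
  f_t(t,x)  = -7*exp(-7*t/5 + x/4)/5
  f_x(t,x)  = exp(-7*t/5 + x/4)/4
  f_xx(t,x) = exp(-7*t/5 + x/4)/16
Assemble drift = f_t + (1/2) f_xx = -219*exp(-7*t/5 + x/4)/160 and diffusion = f_x = exp(-7*t/5 + x/4)/4. Substituting x = B_t:
  d(exp(B_t/4 - 7*t/5)) = (-219*exp(B_t/4 - 7*t/5)/160) dt + (exp(B_t/4 - 7*t/5)/4) dB_t.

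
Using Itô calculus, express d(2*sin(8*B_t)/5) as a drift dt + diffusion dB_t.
d(2*sin(8*B_t)/5) = (-64*sin(8*B_t)/5) dt + (16*cos(8*B_t)/5) dB_t

Itô's formula for f(B_t) gives d f(B_t) = f'(B_t) dB_t + (1/2) f''(B_t) dt. Compute derivatives of f(x) = 2*sin(8*x)/5:
  f'(x)  = 16*cos(8*x)/5
  f''(x) = -128*sin(8*x)/5
Substitute x = B_t and multiply the f'' term by 1/2:
  drift     = (1/2) * (-128*sin(8*x)/5) evaluated at B_t = -64*sin(8*B_t)/5
  diffusion = (16*cos(8*x)/5) evaluated at B_t = 16*cos(8*B_t)/5
Therefore d(2*sin(8*B_t)/5) = (-64*sin(8*B_t)/5) dt + (16*cos(8*B_t)/5) dB_t.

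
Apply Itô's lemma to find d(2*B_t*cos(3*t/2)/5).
d(2*B_t*cos(3*t/2)/5) = (-3*B_t*sin(3*t/2)/5) dt + (2*cos(3*t/2)/5) dB_t

Itô's formula for f(t, x): d f(t, B_t) = (f_t + (1/2) f_xx) dt + f_x dB_t. Compute partials of f(t, x) = 2*x*cos(3*t/2)/5:
  f_t(t,x)  = -3*x*sin(3*t/2)/5
  f_x(t,x)  = 2*cos(3*t/2)/5
  f_xx(t,x) = 0
Assemble drift = f_t + (1/2) f_xx = -3*x*sin(3*t/2)/5 and diffusion = f_x = 2*cos(3*t/2)/5. Substituting x = B_t:
  d(2*B_t*cos(3*t/2)/5) = (-3*B_t*sin(3*t/2)/5) dt + (2*cos(3*t/2)/5) dB_t.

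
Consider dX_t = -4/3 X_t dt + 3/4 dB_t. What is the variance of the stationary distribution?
lim Var(X_t) = 27/128

The OU SDE dX = -theta X dt + sigma dB admits the integrating factor exp(theta t): d(exp(theta t) X_t) = sigma exp(theta t) dB_t. Integrating from 0 to t gives X_t = x_0 * exp(-theta t) + sigma * int_0^t exp(-theta (t-s)) dB_s for any initial x_0. The Itô integral has variance (by the Itô isometry) sigma^2 * int_0^t exp(-2 theta (t - s)) ds = sigma^2 * (1 - exp(-2 theta t)) / (2 theta), independent of x_0.
With theta = 4/3, sigma = 3/4:
  Var(X_t) = (3/4)^2 * (1 - exp(-2*4/3 t)) / (2 * 4/3) = 27/128 - 27*exp(-8*t/3)/128.
As t -> infinity, exp(-2*4/3 t) -> 0, so the stationary variance is sigma^2 / (2 theta) = 27/128.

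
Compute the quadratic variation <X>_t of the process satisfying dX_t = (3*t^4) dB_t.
<X>_t = t^9

For an Itô process dX_t = a(t) dt + b(t) dB_t, the quadratic variation is <X>_t = int_0^t b(s)^2 ds (the drift term does not contribute). Here b(s) = 3*s^4, so
  b(s)^2 = 9*s^8.
Integrating from 0 to t:
  <X>_t = int_0^t (9*s^8) ds = t^9.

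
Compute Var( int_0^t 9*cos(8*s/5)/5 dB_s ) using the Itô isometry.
Var = 81*t/50 + 81*sin(8*t/5)*cos(8*t/5)/80

The Itô integral of a deterministic integrand f(s) has mean 0 because each increment f(s) * (B_{s+ds} - B_s) has mean 0. By the Itô isometry:
  Var( int_0^t f(s) dB_s ) = E[ (int_0^t f(s) dB_s)^2 ] = int_0^t f(s)^2 ds.
Here f(s) = 9*cos(8*s/5)/5, so f(s)^2 = 81*cos(8*s/5)^2/25. Integrate:
  int_0^t (81*cos(8*s/5)^2/25) ds = 81*t/50 + 81*sin(8*t/5)*cos(8*t/5)/80.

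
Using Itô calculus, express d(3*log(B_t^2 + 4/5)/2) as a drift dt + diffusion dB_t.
d(3*log(B_t^2 + 4/5)/2) = (15*(4 - 5*B_t^2)/(2*(5*B_t^2 + 4)^2)) dt + (15*B_t/(5*B_t^2 + 4)) dB_t

Itô's formula for f(B_t) gives d f(B_t) = f'(B_t) dB_t + (1/2) f''(B_t) dt. Compute derivatives of f(x) = 3*log(x^2 + 4/5)/2:
  f'(x)  = 15*x/(5*x^2 + 4)
  f''(x) = 15*(4 - 5*x^2)/(5*x^2 + 4)^2
Substitute x = B_t and multiply the f'' term by 1/2:
  drift     = (1/2) * (15*(4 - 5*x^2)/(5*x^2 + 4)^2) evaluated at B_t = 15*(4 - 5*B_t^2)/(2*(5*B_t^2 + 4)^2)
  diffusion = (15*x/(5*x^2 + 4)) evaluated at B_t = 15*B_t/(5*B_t^2 + 4)
Therefore d(3*log(B_t^2 + 4/5)/2) = (15*(4 - 5*B_t^2)/(2*(5*B_t^2 + 4)^2)) dt + (15*B_t/(5*B_t^2 + 4)) dB_t.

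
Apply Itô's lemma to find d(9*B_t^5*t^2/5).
d(9*B_t^5*t^2/5) = (18*B_t^3*t*(B_t^2 + 5*t)/5) dt + (9*B_t^4*t^2) dB_t

Itô's formula for f(t, x): d f(t, B_t) = (f_t + (1/2) f_xx) dt + f_x dB_t. Compute partials of f(t, x) = 9*t^2*x^5/5:
  f_t(t,x)  = 18*t*x^5/5
  f_x(t,x)  = 9*t^2*x^4
  f_xx(t,x) = 36*t^2*x^3
Assemble drift = f_t + (1/2) f_xx = 18*t*x^3*(5*t + x^2)/5 and diffusion = f_x = 9*t^2*x^4. Substituting x = B_t:
  d(9*B_t^5*t^2/5) = (18*B_t^3*t*(B_t^2 + 5*t)/5) dt + (9*B_t^4*t^2) dB_t.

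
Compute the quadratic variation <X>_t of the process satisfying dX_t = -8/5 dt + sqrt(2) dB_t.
<X>_t = 2*t

For an Itô process dX_t = a(t) dt + b(t) dB_t, the quadratic variation is <X>_t = int_0^t b(s)^2 ds (the drift term does not contribute). Here b(s) = sqrt(2), so
  b(s)^2 = 2.
Integrating from 0 to t:
  <X>_t = int_0^t (2) ds = 2*t.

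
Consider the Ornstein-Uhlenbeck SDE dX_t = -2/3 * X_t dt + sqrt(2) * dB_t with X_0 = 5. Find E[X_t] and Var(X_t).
E[X_t] = 5*exp(-2*t/3); Var(X_t) = 3/2 - 3*exp(-4*t/3)/2

The OU SDE dX = -theta X dt + sigma dB admits the integrating factor exp(theta t): d(exp(theta t) X_t) = sigma exp(theta t) dB_t. Integrating from 0 to t:
  X_t = x_0 * exp(-theta t) + sigma * int_0^t exp(-theta (t-s)) dB_s.
The Itô integral has mean 0 and (by the Itô isometry) variance sigma^2 * int_0^t exp(-2 theta (t - s)) ds = sigma^2 * (1 - exp(-2 theta t)) / (2 theta).
With theta = 2/3, sigma = sqrt(2), x_0 = 5:
  E[X_t] = 5 * exp(-2/3 t) = 5*exp(-2*t/3)
  Var(X_t) = (sqrt(2))^2 * (1 - exp(-2*2/3 t)) / (2 * 2/3) = 3/2 - 3*exp(-4*t/3)/2.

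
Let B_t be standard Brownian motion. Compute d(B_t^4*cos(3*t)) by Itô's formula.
d(B_t^4*cos(3*t)) = (3*B_t^2*(-B_t^2*sin(3*t) + 2*cos(3*t))) dt + (4*B_t^3*cos(3*t)) dB_t

Itô's formula for f(t, x): d f(t, B_t) = (f_t + (1/2) f_xx) dt + f_x dB_t. Compute partials of f(t, x) = x^4*cos(3*t):
  f_t(t,x)  = -3*x^4*sin(3*t)
  f_x(t,x)  = 4*x^3*cos(3*t)
  f_xx(t,x) = 12*x^2*cos(3*t)
Assemble drift = f_t + (1/2) f_xx = 3*x^2*(-x^2*sin(3*t) + 2*cos(3*t)) and diffusion = f_x = 4*x^3*cos(3*t). Substituting x = B_t:
  d(B_t^4*cos(3*t)) = (3*B_t^2*(-B_t^2*sin(3*t) + 2*cos(3*t))) dt + (4*B_t^3*cos(3*t)) dB_t.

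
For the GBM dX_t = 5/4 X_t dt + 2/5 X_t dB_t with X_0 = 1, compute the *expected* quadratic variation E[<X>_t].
E[<X>_t] = 8*exp(133*t/50)/133 - 8/133

<X>_t = int_0^t ((2/5) * X_s)^2 ds. Taking expectation inside the integral: E[<X>_t] = (2/5)^2 * int_0^t E[X_s^2] ds. For GBM, E[X_s^2] = x_0^2 * exp((2 mu + sigma^2) s). Integrating:
  E[<X>_t] = (2/5)^2 * 1^2 * (exp((2*(5/4) + (2/5)^2) t) - 1) / (2*(5/4) + (2/5)^2)
           = (2/5)^2 * 1^2 * (exp((133/50) t) - 1) / (133/50) = 8*exp(133*t/50)/133 - 8/133.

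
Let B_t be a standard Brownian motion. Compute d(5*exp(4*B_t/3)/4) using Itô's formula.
d(5*exp(4*B_t/3)/4) = (10*exp(4*B_t/3)/9) dt + (5*exp(4*B_t/3)/3) dB_t

Itô's formula for f(B_t) gives d f(B_t) = f'(B_t) dB_t + (1/2) f''(B_t) dt. Compute derivatives of f(x) = 5*exp(4*x/3)/4:
  f'(x)  = 5*exp(4*x/3)/3
  f''(x) = 20*exp(4*x/3)/9
Substitute x = B_t and multiply the f'' term by 1/2:
  drift     = (1/2) * (20*exp(4*x/3)/9) evaluated at B_t = 10*exp(4*B_t/3)/9
  diffusion = (5*exp(4*x/3)/3) evaluated at B_t = 5*exp(4*B_t/3)/3
Therefore d(5*exp(4*B_t/3)/4) = (10*exp(4*B_t/3)/9) dt + (5*exp(4*B_t/3)/3) dB_t.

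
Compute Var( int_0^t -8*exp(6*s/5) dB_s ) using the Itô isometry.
Var = 80*exp(12*t/5)/3 - 80/3

The Itô integral of a deterministic integrand f(s) has mean 0 because each increment f(s) * (B_{s+ds} - B_s) has mean 0. By the Itô isometry:
  Var( int_0^t f(s) dB_s ) = E[ (int_0^t f(s) dB_s)^2 ] = int_0^t f(s)^2 ds.
Here f(s) = -8*exp(6*s/5), so f(s)^2 = 64*exp(12*s/5). Integrate:
  int_0^t (64*exp(12*s/5)) ds = 80*exp(12*t/5)/3 - 80/3.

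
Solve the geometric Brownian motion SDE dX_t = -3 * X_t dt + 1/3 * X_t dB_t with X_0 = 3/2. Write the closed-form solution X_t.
X_t = 3/2 * exp((-55/18) * t + (1/3) * B_t)

For GBM dX = mu X dt + sigma X dB with X_0 = x_0, apply Itô to Y = log X: dY = (mu - sigma^2/2) dt + sigma dB, so Y_t = log(x_0) + (mu - sigma^2/2) t + sigma B_t and hence X_t = x_0 * exp((mu - sigma^2/2) t + sigma B_t).
With mu = -3, sigma = 1/3, x_0 = 3/2, this gives:
  X_t = 3/2 * exp((-55/18) * t + (1/3) * B_t).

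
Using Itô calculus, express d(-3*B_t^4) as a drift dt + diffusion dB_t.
d(-3*B_t^4) = (-18*B_t^2) dt + (-12*B_t^3) dB_t

Itô's formula for f(B_t) gives d f(B_t) = f'(B_t) dB_t + (1/2) f''(B_t) dt. Compute derivatives of f(x) = -3*x^4:
  f'(x)  = -12*x^3
  f''(x) = -36*x^2
Substitute x = B_t and multiply the f'' term by 1/2:
  drift     = (1/2) * (-36*x^2) evaluated at B_t = -18*B_t^2
  diffusion = (-12*x^3) evaluated at B_t = -12*B_t^3
Therefore d(-3*B_t^4) = (-18*B_t^2) dt + (-12*B_t^3) dB_t.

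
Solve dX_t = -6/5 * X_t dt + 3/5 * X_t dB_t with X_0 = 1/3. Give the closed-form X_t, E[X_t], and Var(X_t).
X_t = 1/3 * exp((-69/50) t + (3/5) B_t); E[X_t] = exp(-6*t/5)/3; Var(X_t) = (exp(9*t/25) - 1)*exp(-12*t/5)/9

For GBM dX = mu X dt + sigma X dB with X_0 = x_0, apply Itô to Y = log X: dY = (mu - sigma^2/2) dt + sigma dB, so Y_t = log(x_0) + (mu - sigma^2/2) t + sigma B_t and hence X_t = x_0 * exp((mu - sigma^2/2) t + sigma B_t).
With mu = -6/5, sigma = 3/5, x_0 = 1/3, this gives:
  X_t = 1/3 * exp((-69/50) * t + (3/5) * B_t).
Since sigma*B_t ~ Normal(0, sigma^2 t), E[exp(sigma*B_t)] = exp(sigma^2 t / 2); so E[X_t] = x_0 * exp((mu - sigma^2/2) t) * exp(sigma^2 t / 2) = x_0 * exp(mu t) = exp(-6*t/5)/3.
Var(X_t) = E[X_t^2] - (E[X_t])^2 = x_0^2 * exp(2 mu t) * (exp(sigma^2 t) - 1) = (exp(9*t/25) - 1)*exp(-12*t/5)/9.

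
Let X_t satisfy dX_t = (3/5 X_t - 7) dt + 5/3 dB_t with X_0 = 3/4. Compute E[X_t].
E[X_t] = 35/3 - 131*exp(3*t/5)/12

Taking expectations and using E[dB_t] = 0, the mean m(t) = E[X_t] satisfies the ODE m'(t) = a m(t) + b with m(0) = x_0. With a = 3/5, b = -7, x_0 = 3/4, the solution is
  m(t) = x_0 * exp(a t) + (b/a) * (exp(a t) - 1)
       = (3/4) * exp((3/5) t) + ((-7)/(3/5)) * (exp((3/5) t) - 1)
       = 35/3 - 131*exp(3*t/5)/12.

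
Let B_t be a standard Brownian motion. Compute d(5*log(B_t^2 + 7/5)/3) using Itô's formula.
d(5*log(B_t^2 + 7/5)/3) = (25*(7 - 5*B_t^2)/(3*(5*B_t^2 + 7)^2)) dt + (50*B_t/(3*(5*B_t^2 + 7))) dB_t

Itô's formula for f(B_t) gives d f(B_t) = f'(B_t) dB_t + (1/2) f''(B_t) dt. Compute derivatives of f(x) = 5*log(x^2 + 7/5)/3:
  f'(x)  = 50*x/(3*(5*x^2 + 7))
  f''(x) = 50*(7 - 5*x^2)/(3*(5*x^2 + 7)^2)
Substitute x = B_t and multiply the f'' term by 1/2:
  drift     = (1/2) * (50*(7 - 5*x^2)/(3*(5*x^2 + 7)^2)) evaluated at B_t = 25*(7 - 5*B_t^2)/(3*(5*B_t^2 + 7)^2)
  diffusion = (50*x/(3*(5*x^2 + 7))) evaluated at B_t = 50*B_t/(3*(5*B_t^2 + 7))
Therefore d(5*log(B_t^2 + 7/5)/3) = (25*(7 - 5*B_t^2)/(3*(5*B_t^2 + 7)^2)) dt + (50*B_t/(3*(5*B_t^2 + 7))) dB_t.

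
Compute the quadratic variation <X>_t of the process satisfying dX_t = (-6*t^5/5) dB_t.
<X>_t = 36*t^11/275

For an Itô process dX_t = a(t) dt + b(t) dB_t, the quadratic variation is <X>_t = int_0^t b(s)^2 ds (the drift term does not contribute). Here b(s) = -6*s^5/5, so
  b(s)^2 = 36*s^10/25.
Integrating from 0 to t:
  <X>_t = int_0^t (36*s^10/25) ds = 36*t^11/275.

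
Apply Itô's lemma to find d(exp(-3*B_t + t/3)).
d(exp(-3*B_t + t/3)) = (29*exp(-3*B_t + t/3)/6) dt + (-3*exp(-3*B_t + t/3)) dB_t

Itô's formula for f(t, x): d f(t, B_t) = (f_t + (1/2) f_xx) dt + f_x dB_t. Compute partials of f(t, x) = exp(t/3 - 3*x):
  f_t(t,x)  = exp(t/3 - 3*x)/3
  f_x(t,x)  = -3*exp(t/3 - 3*x)
  f_xx(t,x) = 9*exp(t/3 - 3*x)
Assemble drift = f_t + (1/2) f_xx = 29*exp(t/3 - 3*x)/6 and diffusion = f_x = -3*exp(t/3 - 3*x). Substituting x = B_t:
  d(exp(-3*B_t + t/3)) = (29*exp(-3*B_t + t/3)/6) dt + (-3*exp(-3*B_t + t/3)) dB_t.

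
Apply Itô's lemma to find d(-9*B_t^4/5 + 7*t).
d(-9*B_t^4/5 + 7*t) = (7 - 54*B_t^2/5) dt + (-36*B_t^3/5) dB_t

Itô's formula for f(t, x): d f(t, B_t) = (f_t + (1/2) f_xx) dt + f_x dB_t. Compute partials of f(t, x) = 7*t - 9*x^4/5:
  f_t(t,x)  = 7
  f_x(t,x)  = -36*x^3/5
  f_xx(t,x) = -108*x^2/5
Assemble drift = f_t + (1/2) f_xx = 7 - 54*x^2/5 and diffusion = f_x = -36*x^3/5. Substituting x = B_t:
  d(-9*B_t^4/5 + 7*t) = (7 - 54*B_t^2/5) dt + (-36*B_t^3/5) dB_t.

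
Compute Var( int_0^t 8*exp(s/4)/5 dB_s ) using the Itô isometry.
Var = 128*exp(t/2)/25 - 128/25

The Itô integral of a deterministic integrand f(s) has mean 0 because each increment f(s) * (B_{s+ds} - B_s) has mean 0. By the Itô isometry:
  Var( int_0^t f(s) dB_s ) = E[ (int_0^t f(s) dB_s)^2 ] = int_0^t f(s)^2 ds.
Here f(s) = 8*exp(s/4)/5, so f(s)^2 = 64*exp(s/2)/25. Integrate:
  int_0^t (64*exp(s/2)/25) ds = 128*exp(t/2)/25 - 128/25.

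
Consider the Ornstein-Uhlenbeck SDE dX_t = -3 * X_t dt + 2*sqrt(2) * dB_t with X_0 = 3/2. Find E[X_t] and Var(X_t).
E[X_t] = 3*exp(-3*t)/2; Var(X_t) = 4/3 - 4*exp(-6*t)/3

The OU SDE dX = -theta X dt + sigma dB admits the integrating factor exp(theta t): d(exp(theta t) X_t) = sigma exp(theta t) dB_t. Integrating from 0 to t:
  X_t = x_0 * exp(-theta t) + sigma * int_0^t exp(-theta (t-s)) dB_s.
The Itô integral has mean 0 and (by the Itô isometry) variance sigma^2 * int_0^t exp(-2 theta (t - s)) ds = sigma^2 * (1 - exp(-2 theta t)) / (2 theta).
With theta = 3, sigma = 2*sqrt(2), x_0 = 3/2:
  E[X_t] = 3/2 * exp(-3 t) = 3*exp(-3*t)/2
  Var(X_t) = (2*sqrt(2))^2 * (1 - exp(-2*3 t)) / (2 * 3) = 4/3 - 4*exp(-6*t)/3.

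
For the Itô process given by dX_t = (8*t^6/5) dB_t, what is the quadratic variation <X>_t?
<X>_t = 64*t^13/325

For an Itô process dX_t = a(t) dt + b(t) dB_t, the quadratic variation is <X>_t = int_0^t b(s)^2 ds (the drift term does not contribute). Here b(s) = 8*s^6/5, so
  b(s)^2 = 64*s^12/25.
Integrating from 0 to t:
  <X>_t = int_0^t (64*s^12/25) ds = 64*t^13/325.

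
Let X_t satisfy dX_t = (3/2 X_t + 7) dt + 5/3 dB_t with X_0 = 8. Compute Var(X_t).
Var(X_t) = 25*exp(3*t)/27 - 25/27

The variance V(t) = Var(X_t) satisfies V'(t) = 2 a V(t) + c^2 with V(0) = 0 (drift coefficient is linear in X, diffusion is constant). With a = 3/2, c = 5/3, the solution is
  V(t) = (c^2 / (2 a)) * (exp(2 a t) - 1)
       = ((5/3)^2 / (2*(3/2))) * (exp(3 t) - 1)
       = 25*exp(3*t)/27 - 25/27.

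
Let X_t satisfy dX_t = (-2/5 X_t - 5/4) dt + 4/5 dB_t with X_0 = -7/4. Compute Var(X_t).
Var(X_t) = 4/5 - 4*exp(-4*t/5)/5

The variance V(t) = Var(X_t) satisfies V'(t) = 2 a V(t) + c^2 with V(0) = 0 (drift coefficient is linear in X, diffusion is constant). With a = -2/5, c = 4/5, the solution is
  V(t) = (c^2 / (2 a)) * (exp(2 a t) - 1)
       = ((4/5)^2 / (2*(-2/5))) * (exp((-4/5) t) - 1)
       = 4/5 - 4*exp(-4*t/5)/5.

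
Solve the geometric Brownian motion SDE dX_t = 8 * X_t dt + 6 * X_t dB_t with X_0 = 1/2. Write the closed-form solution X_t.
X_t = 1/2 * exp((-10) * t + (6) * B_t)

For GBM dX = mu X dt + sigma X dB with X_0 = x_0, apply Itô to Y = log X: dY = (mu - sigma^2/2) dt + sigma dB, so Y_t = log(x_0) + (mu - sigma^2/2) t + sigma B_t and hence X_t = x_0 * exp((mu - sigma^2/2) t + sigma B_t).
With mu = 8, sigma = 6, x_0 = 1/2, this gives:
  X_t = 1/2 * exp((-10) * t + (6) * B_t).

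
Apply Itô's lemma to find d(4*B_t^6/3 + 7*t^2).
d(4*B_t^6/3 + 7*t^2) = (20*B_t^4 + 14*t) dt + (8*B_t^5) dB_t

Itô's formula for f(t, x): d f(t, B_t) = (f_t + (1/2) f_xx) dt + f_x dB_t. Compute partials of f(t, x) = 7*t^2 + 4*x^6/3:
  f_t(t,x)  = 14*t
  f_x(t,x)  = 8*x^5
  f_xx(t,x) = 40*x^4
Assemble drift = f_t + (1/2) f_xx = 14*t + 20*x^4 and diffusion = f_x = 8*x^5. Substituting x = B_t:
  d(4*B_t^6/3 + 7*t^2) = (20*B_t^4 + 14*t) dt + (8*B_t^5) dB_t.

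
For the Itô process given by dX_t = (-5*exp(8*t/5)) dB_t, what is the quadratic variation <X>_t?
<X>_t = 125*exp(16*t/5)/16 - 125/16

For an Itô process dX_t = a(t) dt + b(t) dB_t, the quadratic variation is <X>_t = int_0^t b(s)^2 ds (the drift term does not contribute). Here b(s) = -5*exp(8*s/5), so
  b(s)^2 = 25*exp(16*s/5).
Integrating from 0 to t:
  <X>_t = int_0^t (25*exp(16*s/5)) ds = 125*exp(16*t/5)/16 - 125/16.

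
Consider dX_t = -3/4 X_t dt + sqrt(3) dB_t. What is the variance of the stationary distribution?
lim Var(X_t) = 2

The OU SDE dX = -theta X dt + sigma dB admits the integrating factor exp(theta t): d(exp(theta t) X_t) = sigma exp(theta t) dB_t. Integrating from 0 to t gives X_t = x_0 * exp(-theta t) + sigma * int_0^t exp(-theta (t-s)) dB_s for any initial x_0. The Itô integral has variance (by the Itô isometry) sigma^2 * int_0^t exp(-2 theta (t - s)) ds = sigma^2 * (1 - exp(-2 theta t)) / (2 theta), independent of x_0.
With theta = 3/4, sigma = sqrt(3):
  Var(X_t) = (sqrt(3))^2 * (1 - exp(-2*3/4 t)) / (2 * 3/4) = 2 - 2*exp(-3*t/2).
As t -> infinity, exp(-2*3/4 t) -> 0, so the stationary variance is sigma^2 / (2 theta) = 2.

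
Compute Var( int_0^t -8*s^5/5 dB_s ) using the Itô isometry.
Var = 64*t^11/275

The Itô integral of a deterministic integrand f(s) has mean 0 because each increment f(s) * (B_{s+ds} - B_s) has mean 0. By the Itô isometry:
  Var( int_0^t f(s) dB_s ) = E[ (int_0^t f(s) dB_s)^2 ] = int_0^t f(s)^2 ds.
Here f(s) = -8*s^5/5, so f(s)^2 = 64*s^10/25. Integrate:
  int_0^t (64*s^10/25) ds = 64*t^11/275.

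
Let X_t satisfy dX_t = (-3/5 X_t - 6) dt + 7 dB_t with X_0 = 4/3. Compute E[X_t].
E[X_t] = -10 + 34*exp(-3*t/5)/3

Taking expectations and using E[dB_t] = 0, the mean m(t) = E[X_t] satisfies the ODE m'(t) = a m(t) + b with m(0) = x_0. With a = -3/5, b = -6, x_0 = 4/3, the solution is
  m(t) = x_0 * exp(a t) + (b/a) * (exp(a t) - 1)
       = (4/3) * exp((-3/5) t) + ((-6)/(-3/5)) * (exp((-3/5) t) - 1)
       = -10 + 34*exp(-3*t/5)/3.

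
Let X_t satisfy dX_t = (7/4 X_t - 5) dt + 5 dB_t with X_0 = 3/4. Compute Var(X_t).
Var(X_t) = 50*exp(7*t/2)/7 - 50/7

The variance V(t) = Var(X_t) satisfies V'(t) = 2 a V(t) + c^2 with V(0) = 0 (drift coefficient is linear in X, diffusion is constant). With a = 7/4, c = 5, the solution is
  V(t) = (c^2 / (2 a)) * (exp(2 a t) - 1)
       = (5^2 / (2*(7/4))) * (exp((7/2) t) - 1)
       = 50*exp(7*t/2)/7 - 50/7.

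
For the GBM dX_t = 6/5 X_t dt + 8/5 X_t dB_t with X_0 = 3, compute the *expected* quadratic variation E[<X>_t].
E[<X>_t] = 144*exp(124*t/25)/31 - 144/31

<X>_t = int_0^t ((8/5) * X_s)^2 ds. Taking expectation inside the integral: E[<X>_t] = (8/5)^2 * int_0^t E[X_s^2] ds. For GBM, E[X_s^2] = x_0^2 * exp((2 mu + sigma^2) s). Integrating:
  E[<X>_t] = (8/5)^2 * 3^2 * (exp((2*(6/5) + (8/5)^2) t) - 1) / (2*(6/5) + (8/5)^2)
           = (8/5)^2 * 3^2 * (exp((124/25) t) - 1) / (124/25) = 144*exp(124*t/25)/31 - 144/31.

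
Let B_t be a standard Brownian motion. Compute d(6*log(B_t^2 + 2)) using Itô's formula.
d(6*log(B_t^2 + 2)) = (6*(2 - B_t^2)/(B_t^2 + 2)^2) dt + (12*B_t/(B_t^2 + 2)) dB_t

Itô's formula for f(B_t) gives d f(B_t) = f'(B_t) dB_t + (1/2) f''(B_t) dt. Compute derivatives of f(x) = 6*log(x^2 + 2):
  f'(x)  = 12*x/(x^2 + 2)
  f''(x) = 12*(2 - x^2)/(x^2 + 2)^2
Substitute x = B_t and multiply the f'' term by 1/2:
  drift     = (1/2) * (12*(2 - x^2)/(x^2 + 2)^2) evaluated at B_t = 6*(2 - B_t^2)/(B_t^2 + 2)^2
  diffusion = (12*x/(x^2 + 2)) evaluated at B_t = 12*B_t/(B_t^2 + 2)
Therefore d(6*log(B_t^2 + 2)) = (6*(2 - B_t^2)/(B_t^2 + 2)^2) dt + (12*B_t/(B_t^2 + 2)) dB_t.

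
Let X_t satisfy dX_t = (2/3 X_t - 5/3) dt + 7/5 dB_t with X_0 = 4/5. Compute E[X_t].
E[X_t] = 5/2 - 17*exp(2*t/3)/10

Taking expectations and using E[dB_t] = 0, the mean m(t) = E[X_t] satisfies the ODE m'(t) = a m(t) + b with m(0) = x_0. With a = 2/3, b = -5/3, x_0 = 4/5, the solution is
  m(t) = x_0 * exp(a t) + (b/a) * (exp(a t) - 1)
       = (4/5) * exp((2/3) t) + ((-5/3)/(2/3)) * (exp((2/3) t) - 1)
       = 5/2 - 17*exp(2*t/3)/10.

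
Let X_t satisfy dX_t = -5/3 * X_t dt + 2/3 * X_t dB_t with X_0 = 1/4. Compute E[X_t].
E[X_t] = exp(-5*t/3)/4

For GBM dX = mu X dt + sigma X dB with X_0 = x_0, apply Itô to Y = log X: dY = (mu - sigma^2/2) dt + sigma dB, so Y_t = log(x_0) + (mu - sigma^2/2) t + sigma B_t and hence X_t = x_0 * exp((mu - sigma^2/2) t + sigma B_t).
With mu = -5/3, sigma = 2/3, x_0 = 1/4, this gives:
  X_t = 1/4 * exp((-17/9) * t + (2/3) * B_t).
Since sigma*B_t ~ Normal(0, sigma^2 t), E[exp(sigma*B_t)] = exp(sigma^2 t / 2); so E[X_t] = x_0 * exp((mu - sigma^2/2) t) * exp(sigma^2 t / 2) = x_0 * exp(mu t) = exp(-5*t/3)/4.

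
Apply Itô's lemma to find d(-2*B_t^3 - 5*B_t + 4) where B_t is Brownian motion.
d(-2*B_t^3 - 5*B_t + 4) = (-6*B_t) dt + (-6*B_t^2 - 5) dB_t

Itô's formula for f(B_t) gives d f(B_t) = f'(B_t) dB_t + (1/2) f''(B_t) dt. Compute derivatives of f(x) = -2*x^3 - 5*x + 4:
  f'(x)  = -6*x^2 - 5
  f''(x) = -12*x
Substitute x = B_t and multiply the f'' term by 1/2:
  drift     = (1/2) * (-12*x) evaluated at B_t = -6*B_t
  diffusion = (-6*x^2 - 5) evaluated at B_t = -6*B_t^2 - 5
Therefore d(-2*B_t^3 - 5*B_t + 4) = (-6*B_t) dt + (-6*B_t^2 - 5) dB_t.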